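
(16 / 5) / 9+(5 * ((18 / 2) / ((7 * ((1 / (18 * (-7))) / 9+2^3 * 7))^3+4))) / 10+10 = 119335230591252194 / 11523788278678755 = 10.36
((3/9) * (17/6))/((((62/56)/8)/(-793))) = -1509872/279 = -5411.73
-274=-274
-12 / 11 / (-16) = 3 / 44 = 0.07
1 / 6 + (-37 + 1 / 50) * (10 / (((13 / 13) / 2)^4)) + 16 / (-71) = -12602909 / 2130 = -5916.86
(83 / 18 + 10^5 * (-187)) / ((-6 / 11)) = 3702599087 / 108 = 34283324.88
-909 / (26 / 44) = -19998 / 13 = -1538.31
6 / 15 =2 / 5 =0.40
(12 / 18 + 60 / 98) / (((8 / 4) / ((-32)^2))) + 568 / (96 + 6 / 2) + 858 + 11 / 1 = 7419799 / 4851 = 1529.54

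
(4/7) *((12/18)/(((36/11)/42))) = 44/9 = 4.89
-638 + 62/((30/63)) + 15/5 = -2524/5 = -504.80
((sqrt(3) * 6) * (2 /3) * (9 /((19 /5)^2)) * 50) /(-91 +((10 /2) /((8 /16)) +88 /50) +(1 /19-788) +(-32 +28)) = -187500 * sqrt(3) /1310411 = -0.25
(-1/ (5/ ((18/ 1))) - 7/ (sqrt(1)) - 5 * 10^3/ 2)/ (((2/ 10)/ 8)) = -100424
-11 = -11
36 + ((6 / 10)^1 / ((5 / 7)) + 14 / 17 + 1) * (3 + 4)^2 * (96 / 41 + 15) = 40065048 / 17425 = 2299.29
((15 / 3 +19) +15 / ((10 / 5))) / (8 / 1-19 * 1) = -63 / 22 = -2.86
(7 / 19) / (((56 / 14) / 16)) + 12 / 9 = 160 / 57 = 2.81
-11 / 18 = -0.61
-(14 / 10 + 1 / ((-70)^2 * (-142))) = -974119 / 695800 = -1.40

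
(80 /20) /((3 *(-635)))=-4 /1905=-0.00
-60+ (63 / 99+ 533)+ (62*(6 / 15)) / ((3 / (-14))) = 59054 / 165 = 357.90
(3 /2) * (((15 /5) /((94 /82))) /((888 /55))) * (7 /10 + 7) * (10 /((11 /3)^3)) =116235 /306064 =0.38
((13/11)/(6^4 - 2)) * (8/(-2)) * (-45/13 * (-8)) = -720/7117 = -0.10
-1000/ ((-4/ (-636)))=-159000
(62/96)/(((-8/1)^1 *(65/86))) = -1333/12480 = -0.11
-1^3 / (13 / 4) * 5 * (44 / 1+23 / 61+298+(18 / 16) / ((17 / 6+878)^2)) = -2333374546382 / 4429892285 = -526.73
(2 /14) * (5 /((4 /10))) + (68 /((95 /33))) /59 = 171541 /78470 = 2.19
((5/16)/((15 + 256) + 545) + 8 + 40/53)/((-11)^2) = 6058249/83728128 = 0.07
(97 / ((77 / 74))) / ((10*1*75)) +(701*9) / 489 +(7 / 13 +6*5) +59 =6275530216 / 61186125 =102.56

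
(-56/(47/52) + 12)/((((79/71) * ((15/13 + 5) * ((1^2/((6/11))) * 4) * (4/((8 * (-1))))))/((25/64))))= 8127015/10455808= 0.78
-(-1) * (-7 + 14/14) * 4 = -24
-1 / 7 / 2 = -1 / 14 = -0.07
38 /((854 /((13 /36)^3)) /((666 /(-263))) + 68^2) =-1544491 /103144024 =-0.01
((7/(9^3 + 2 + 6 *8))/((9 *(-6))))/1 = -7/42066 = -0.00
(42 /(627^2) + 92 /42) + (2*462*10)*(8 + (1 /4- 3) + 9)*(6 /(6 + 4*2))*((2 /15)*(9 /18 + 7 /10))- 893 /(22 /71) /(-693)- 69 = 246739730129 /27519030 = 8966.15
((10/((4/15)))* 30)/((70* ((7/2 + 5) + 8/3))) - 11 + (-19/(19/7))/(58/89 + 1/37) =-20832659/1048215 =-19.87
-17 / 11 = -1.55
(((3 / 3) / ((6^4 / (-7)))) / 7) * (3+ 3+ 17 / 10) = -77 / 12960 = -0.01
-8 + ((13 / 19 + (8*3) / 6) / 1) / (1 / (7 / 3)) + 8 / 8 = 3.93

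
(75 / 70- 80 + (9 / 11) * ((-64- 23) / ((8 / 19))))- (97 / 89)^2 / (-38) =-22987178769 / 92707384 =-247.95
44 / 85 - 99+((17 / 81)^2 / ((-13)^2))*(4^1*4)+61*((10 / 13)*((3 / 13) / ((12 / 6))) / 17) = -9251430524 / 94248765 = -98.16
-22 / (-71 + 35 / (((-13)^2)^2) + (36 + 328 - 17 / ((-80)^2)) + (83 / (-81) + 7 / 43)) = -14006497190400 / 185991428503429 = -0.08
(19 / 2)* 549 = 10431 / 2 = 5215.50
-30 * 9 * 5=-1350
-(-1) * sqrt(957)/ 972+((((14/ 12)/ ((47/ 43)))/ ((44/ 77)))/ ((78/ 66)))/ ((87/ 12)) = sqrt(957)/ 972+23177/ 106314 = 0.25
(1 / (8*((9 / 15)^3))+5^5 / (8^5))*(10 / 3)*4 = 2981875 / 331776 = 8.99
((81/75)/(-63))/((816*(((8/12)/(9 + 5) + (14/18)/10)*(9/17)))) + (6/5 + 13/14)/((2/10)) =10.64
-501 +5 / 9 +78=-3802 / 9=-422.44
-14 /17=-0.82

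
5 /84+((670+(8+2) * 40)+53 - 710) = 413.06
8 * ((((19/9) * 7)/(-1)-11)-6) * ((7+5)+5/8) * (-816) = 7856992/3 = 2618997.33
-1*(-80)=80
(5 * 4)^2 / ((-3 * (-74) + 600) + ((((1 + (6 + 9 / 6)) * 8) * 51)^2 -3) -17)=0.00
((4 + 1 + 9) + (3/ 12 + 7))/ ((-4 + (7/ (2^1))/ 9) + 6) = 765/ 86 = 8.90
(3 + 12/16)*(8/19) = 30/19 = 1.58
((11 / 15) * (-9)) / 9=-11 / 15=-0.73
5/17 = 0.29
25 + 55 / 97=2480 / 97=25.57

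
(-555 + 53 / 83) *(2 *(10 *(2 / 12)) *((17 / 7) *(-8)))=62576320 / 1743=35901.50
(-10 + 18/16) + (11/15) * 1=-977/120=-8.14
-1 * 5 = -5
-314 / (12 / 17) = -2669 / 6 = -444.83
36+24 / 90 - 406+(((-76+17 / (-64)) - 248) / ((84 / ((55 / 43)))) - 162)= -206768577 / 385280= -536.67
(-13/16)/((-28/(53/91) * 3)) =53/9408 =0.01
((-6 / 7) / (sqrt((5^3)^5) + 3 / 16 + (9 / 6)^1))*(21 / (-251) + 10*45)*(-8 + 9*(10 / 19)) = -18148142016 / 260804687475663793 + 840191760000000*sqrt(5) / 260804687475663793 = 0.01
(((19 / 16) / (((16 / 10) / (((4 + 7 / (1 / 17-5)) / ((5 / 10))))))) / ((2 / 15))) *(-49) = -721525 / 512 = -1409.23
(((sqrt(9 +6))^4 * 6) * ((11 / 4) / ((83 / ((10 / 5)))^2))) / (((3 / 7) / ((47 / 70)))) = 23265 / 6889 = 3.38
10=10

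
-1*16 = -16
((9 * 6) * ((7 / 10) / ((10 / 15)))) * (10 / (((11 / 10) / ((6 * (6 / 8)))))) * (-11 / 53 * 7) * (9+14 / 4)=-4465125 / 106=-42123.82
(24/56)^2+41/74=2675/3626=0.74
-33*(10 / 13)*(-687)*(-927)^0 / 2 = 113355 / 13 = 8719.62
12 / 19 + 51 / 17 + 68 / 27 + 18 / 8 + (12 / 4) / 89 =1540249 / 182628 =8.43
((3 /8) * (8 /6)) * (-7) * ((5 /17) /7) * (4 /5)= -2 /17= -0.12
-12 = -12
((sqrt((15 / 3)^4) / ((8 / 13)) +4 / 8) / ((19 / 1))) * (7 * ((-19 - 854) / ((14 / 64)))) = -1148868 / 19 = -60466.74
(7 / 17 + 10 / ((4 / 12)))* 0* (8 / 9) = 0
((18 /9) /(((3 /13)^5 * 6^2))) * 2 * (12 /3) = 1485172 /2187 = 679.09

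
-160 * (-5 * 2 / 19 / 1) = 1600 / 19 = 84.21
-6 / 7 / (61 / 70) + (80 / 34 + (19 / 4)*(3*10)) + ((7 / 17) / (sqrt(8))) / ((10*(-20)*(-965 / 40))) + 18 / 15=7*sqrt(2) / 328100 + 1504369 / 10370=145.07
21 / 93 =7 / 31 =0.23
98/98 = 1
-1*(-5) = 5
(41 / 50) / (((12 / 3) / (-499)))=-20459 / 200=-102.30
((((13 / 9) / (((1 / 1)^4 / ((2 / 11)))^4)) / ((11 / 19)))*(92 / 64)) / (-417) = -5681 / 604424403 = -0.00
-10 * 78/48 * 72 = -1170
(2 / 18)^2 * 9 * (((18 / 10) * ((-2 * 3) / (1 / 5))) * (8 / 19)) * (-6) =288 / 19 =15.16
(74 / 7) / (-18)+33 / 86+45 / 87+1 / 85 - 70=-930529723 / 13355370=-69.67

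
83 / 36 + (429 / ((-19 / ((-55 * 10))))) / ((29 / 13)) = 110470333 / 19836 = 5569.18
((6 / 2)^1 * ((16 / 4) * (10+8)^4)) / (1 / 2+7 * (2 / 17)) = 4758912 / 5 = 951782.40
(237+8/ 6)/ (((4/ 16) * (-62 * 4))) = -715/ 186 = -3.84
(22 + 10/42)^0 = 1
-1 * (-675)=675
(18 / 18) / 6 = 1 / 6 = 0.17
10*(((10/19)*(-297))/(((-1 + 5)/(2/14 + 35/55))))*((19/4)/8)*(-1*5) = 50625/56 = 904.02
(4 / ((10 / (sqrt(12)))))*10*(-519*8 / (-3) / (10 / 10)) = 11072*sqrt(3) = 19177.27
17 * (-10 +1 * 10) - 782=-782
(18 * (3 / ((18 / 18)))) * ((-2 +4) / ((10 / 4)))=216 / 5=43.20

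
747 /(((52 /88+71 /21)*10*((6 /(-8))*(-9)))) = 25564 /9175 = 2.79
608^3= 224755712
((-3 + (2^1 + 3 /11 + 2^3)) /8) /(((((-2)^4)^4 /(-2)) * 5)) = -1 /180224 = -0.00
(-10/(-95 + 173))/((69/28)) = -140/2691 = -0.05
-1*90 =-90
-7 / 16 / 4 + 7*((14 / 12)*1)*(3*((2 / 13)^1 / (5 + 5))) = 1113 / 4160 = 0.27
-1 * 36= -36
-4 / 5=-0.80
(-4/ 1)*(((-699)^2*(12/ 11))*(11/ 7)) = -23452848/ 7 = -3350406.86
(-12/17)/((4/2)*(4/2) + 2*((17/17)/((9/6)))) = -9/68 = -0.13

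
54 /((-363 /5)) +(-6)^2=4266 /121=35.26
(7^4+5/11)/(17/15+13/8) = 3169920/3641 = 870.62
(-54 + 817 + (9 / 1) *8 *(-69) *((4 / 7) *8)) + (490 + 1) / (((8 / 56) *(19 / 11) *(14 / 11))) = -5422253 / 266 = -20384.41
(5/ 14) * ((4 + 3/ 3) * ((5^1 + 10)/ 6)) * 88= 2750/ 7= 392.86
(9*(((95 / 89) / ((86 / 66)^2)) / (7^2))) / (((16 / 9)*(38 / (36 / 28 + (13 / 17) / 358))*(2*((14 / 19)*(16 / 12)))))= 1379282233725 / 1231178398026752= 0.00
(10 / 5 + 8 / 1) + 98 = 108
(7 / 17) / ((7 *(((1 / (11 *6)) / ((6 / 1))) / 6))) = 2376 / 17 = 139.76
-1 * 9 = -9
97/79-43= -3300/79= -41.77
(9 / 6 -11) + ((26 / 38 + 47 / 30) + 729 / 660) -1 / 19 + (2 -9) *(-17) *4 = 469.80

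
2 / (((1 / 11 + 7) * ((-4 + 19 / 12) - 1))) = -44 / 533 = -0.08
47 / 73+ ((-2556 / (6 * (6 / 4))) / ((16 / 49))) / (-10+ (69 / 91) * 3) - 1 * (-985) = 225440021 / 205276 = 1098.23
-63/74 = -0.85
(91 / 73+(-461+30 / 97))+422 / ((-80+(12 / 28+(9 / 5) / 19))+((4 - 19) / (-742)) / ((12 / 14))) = -464.76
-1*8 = -8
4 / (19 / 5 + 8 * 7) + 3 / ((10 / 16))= 7276 / 1495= 4.87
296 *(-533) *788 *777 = -96597559968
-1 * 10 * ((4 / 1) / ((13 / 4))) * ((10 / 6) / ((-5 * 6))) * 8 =640 / 117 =5.47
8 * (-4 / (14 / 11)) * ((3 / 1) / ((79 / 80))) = -42240 / 553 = -76.38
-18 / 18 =-1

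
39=39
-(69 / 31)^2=-4761 / 961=-4.95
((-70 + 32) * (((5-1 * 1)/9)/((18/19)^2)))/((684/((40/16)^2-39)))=47291/52488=0.90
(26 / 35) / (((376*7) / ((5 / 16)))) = 13 / 147392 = 0.00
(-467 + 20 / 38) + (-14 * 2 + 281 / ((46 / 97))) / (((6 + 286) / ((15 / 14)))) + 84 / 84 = -1655695347 / 3572912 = -463.40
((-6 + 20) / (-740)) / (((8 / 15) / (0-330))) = 3465 / 296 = 11.71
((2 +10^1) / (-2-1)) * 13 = -52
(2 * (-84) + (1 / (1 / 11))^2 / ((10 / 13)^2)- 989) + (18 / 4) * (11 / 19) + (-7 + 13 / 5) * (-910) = 5802781 / 1900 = 3054.10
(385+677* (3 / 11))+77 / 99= 570.41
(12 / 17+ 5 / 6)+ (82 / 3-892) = -88039 / 102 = -863.13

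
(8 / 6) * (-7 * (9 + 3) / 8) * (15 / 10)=-21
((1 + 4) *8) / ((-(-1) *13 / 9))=360 / 13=27.69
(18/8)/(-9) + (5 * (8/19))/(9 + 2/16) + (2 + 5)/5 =38301/27740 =1.38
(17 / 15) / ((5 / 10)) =34 / 15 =2.27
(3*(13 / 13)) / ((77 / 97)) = 291 / 77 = 3.78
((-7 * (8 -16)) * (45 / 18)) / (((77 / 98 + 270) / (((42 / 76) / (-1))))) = -0.29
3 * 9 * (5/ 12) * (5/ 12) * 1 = 75/ 16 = 4.69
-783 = -783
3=3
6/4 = 1.50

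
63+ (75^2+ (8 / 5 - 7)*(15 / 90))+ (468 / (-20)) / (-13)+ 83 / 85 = 967279 / 170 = 5689.88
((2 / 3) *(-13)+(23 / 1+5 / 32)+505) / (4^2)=49871 / 1536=32.47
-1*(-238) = 238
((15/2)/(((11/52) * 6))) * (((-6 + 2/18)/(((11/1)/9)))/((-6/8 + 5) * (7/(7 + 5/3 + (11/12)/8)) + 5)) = -968045/285197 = -3.39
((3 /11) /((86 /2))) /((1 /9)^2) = 243 /473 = 0.51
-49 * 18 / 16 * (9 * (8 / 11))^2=-285768 / 121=-2361.72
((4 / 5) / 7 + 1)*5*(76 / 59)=2964 / 413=7.18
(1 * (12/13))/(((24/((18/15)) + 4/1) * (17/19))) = 0.04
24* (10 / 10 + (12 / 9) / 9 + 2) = 680 / 9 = 75.56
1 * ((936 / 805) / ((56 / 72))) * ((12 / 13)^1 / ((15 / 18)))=46656 / 28175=1.66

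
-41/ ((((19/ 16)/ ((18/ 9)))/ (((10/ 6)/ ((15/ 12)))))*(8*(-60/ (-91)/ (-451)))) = 6730724/ 855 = 7872.19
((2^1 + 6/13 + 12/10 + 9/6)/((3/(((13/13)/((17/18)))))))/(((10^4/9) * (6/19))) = 114741/22100000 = 0.01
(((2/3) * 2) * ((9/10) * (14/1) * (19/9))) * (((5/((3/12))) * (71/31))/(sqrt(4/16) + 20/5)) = 302176/837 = 361.02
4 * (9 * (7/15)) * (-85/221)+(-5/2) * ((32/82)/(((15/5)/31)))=-16.54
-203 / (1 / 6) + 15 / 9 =-3649 / 3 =-1216.33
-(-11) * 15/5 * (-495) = -16335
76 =76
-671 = -671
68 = 68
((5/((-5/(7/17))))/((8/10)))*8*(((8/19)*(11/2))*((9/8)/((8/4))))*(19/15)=-231/34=-6.79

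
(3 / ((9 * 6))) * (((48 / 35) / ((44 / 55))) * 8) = 16 / 21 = 0.76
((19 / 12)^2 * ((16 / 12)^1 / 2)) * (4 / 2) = 361 / 108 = 3.34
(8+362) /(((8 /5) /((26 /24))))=12025 /48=250.52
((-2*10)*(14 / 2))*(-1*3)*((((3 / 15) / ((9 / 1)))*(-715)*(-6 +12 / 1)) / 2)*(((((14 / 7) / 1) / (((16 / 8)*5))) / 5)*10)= -8008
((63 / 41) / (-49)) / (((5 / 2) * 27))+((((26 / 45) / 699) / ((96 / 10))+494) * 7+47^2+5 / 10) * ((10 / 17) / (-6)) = -6139666344881 / 11049764040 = -555.64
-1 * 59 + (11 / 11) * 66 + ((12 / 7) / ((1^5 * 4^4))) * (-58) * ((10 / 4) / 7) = 21517 / 3136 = 6.86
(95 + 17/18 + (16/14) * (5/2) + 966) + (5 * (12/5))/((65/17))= 8746429/8190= 1067.94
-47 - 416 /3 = -557 /3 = -185.67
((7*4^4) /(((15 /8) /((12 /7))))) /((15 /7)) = 57344 /75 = 764.59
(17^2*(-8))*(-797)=1842664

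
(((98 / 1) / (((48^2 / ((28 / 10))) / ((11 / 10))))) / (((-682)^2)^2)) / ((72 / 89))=30527 / 40782119948697600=0.00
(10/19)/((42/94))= 470/399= 1.18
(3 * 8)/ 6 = 4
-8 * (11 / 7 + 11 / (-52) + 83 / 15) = -75274 / 1365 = -55.15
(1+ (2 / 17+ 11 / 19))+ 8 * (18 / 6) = 8300 / 323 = 25.70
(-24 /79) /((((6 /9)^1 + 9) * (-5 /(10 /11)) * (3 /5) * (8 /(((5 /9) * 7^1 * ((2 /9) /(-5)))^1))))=-140 /680427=-0.00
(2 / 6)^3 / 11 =1 / 297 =0.00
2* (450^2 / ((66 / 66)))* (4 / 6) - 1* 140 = 269860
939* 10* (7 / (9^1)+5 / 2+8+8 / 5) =362767 / 3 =120922.33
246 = 246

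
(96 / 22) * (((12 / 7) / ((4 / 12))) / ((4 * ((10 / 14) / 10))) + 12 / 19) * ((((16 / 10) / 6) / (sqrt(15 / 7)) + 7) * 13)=98176 * sqrt(105) / 5225 + 1546272 / 209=7590.97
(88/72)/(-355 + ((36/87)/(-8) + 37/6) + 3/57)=-551/157260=-0.00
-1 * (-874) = 874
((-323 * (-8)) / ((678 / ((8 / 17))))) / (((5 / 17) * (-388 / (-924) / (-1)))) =-795872 / 54805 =-14.52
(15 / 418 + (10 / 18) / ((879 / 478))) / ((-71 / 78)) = -14529905 / 39130443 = -0.37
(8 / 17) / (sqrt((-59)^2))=8 / 1003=0.01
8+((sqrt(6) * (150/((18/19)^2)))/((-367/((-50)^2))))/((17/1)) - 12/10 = 34/5 - 11281250 * sqrt(6)/168453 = -157.24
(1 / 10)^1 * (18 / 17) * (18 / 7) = 162 / 595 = 0.27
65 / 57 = 1.14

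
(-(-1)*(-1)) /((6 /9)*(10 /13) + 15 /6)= -78 /235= -0.33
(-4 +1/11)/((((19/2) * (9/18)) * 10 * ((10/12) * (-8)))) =129/10450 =0.01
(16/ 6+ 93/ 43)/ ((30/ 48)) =7.73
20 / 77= 0.26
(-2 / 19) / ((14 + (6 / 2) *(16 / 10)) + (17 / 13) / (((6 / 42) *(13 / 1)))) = -1690 / 313139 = -0.01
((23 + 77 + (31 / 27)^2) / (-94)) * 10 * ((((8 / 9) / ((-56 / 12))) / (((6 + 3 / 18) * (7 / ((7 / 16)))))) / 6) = 0.00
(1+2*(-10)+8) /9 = -11 /9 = -1.22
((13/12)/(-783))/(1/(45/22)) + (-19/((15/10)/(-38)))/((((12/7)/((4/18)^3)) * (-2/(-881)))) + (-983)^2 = 967646.28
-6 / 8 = -3 / 4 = -0.75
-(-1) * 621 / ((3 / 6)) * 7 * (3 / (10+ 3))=26082 / 13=2006.31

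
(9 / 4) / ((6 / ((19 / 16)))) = 57 / 128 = 0.45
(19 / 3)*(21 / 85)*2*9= 2394 / 85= 28.16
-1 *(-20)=20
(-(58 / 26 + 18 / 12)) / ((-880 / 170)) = 1649 / 2288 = 0.72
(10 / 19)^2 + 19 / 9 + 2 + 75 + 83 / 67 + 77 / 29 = 525743810 / 6312807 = 83.28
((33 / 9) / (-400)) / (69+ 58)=-11 / 152400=-0.00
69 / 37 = 1.86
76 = 76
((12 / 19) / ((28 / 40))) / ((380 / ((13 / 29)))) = 78 / 73283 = 0.00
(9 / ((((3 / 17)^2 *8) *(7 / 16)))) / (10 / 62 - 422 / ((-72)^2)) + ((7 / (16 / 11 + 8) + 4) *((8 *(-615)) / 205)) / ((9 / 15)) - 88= 756.00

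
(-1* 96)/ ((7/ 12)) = -1152/ 7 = -164.57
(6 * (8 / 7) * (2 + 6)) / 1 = 384 / 7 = 54.86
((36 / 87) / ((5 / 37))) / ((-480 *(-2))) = 37 / 11600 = 0.00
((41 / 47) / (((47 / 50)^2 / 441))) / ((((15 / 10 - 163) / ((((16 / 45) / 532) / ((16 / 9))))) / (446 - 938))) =317709000 / 637161751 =0.50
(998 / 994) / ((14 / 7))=499 / 994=0.50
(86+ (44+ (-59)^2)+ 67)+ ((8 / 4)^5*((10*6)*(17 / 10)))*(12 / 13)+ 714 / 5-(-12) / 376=41754243 / 6110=6833.75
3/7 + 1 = 10/7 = 1.43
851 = 851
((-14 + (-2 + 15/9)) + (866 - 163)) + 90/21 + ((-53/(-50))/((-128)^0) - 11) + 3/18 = 358669/525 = 683.18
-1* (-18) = 18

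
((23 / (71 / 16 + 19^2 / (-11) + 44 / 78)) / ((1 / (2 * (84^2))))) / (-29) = 2227889664 / 5537057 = 402.36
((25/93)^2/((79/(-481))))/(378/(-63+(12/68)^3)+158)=-5168946250/1785714409809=-0.00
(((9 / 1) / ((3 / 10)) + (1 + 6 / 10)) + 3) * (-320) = -11072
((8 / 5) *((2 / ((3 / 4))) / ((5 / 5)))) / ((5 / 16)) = 1024 / 75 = 13.65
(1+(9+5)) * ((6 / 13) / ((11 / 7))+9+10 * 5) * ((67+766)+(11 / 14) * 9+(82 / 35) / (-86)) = 9188327703 / 12298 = 747140.00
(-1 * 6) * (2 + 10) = -72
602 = 602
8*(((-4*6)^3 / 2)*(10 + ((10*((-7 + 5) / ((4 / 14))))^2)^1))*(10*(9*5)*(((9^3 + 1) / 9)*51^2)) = -25775578736640000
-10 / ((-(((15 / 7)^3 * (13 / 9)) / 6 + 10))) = 1372 / 1697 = 0.81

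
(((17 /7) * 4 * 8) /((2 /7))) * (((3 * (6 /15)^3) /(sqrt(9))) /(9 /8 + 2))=17408 /3125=5.57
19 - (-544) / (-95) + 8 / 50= 6381 / 475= 13.43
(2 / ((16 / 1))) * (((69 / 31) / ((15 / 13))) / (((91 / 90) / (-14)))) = -207 / 62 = -3.34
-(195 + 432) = -627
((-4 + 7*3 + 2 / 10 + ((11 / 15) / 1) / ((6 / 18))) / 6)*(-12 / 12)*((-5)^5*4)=121250 / 3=40416.67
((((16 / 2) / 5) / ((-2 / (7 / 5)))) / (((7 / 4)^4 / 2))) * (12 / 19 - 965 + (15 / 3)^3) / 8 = 4082688 / 162925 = 25.06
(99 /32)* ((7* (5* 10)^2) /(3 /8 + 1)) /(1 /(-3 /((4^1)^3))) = -118125 /64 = -1845.70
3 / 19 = 0.16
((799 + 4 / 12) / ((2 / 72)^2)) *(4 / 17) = 4143744 / 17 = 243749.65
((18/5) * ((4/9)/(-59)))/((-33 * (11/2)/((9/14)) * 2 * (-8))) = -3/499730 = -0.00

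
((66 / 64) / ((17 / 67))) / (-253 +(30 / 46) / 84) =-118657 / 7386024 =-0.02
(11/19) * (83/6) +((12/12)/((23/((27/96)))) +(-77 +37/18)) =-8422717/125856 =-66.92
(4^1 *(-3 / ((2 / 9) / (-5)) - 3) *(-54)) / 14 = -6966 / 7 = -995.14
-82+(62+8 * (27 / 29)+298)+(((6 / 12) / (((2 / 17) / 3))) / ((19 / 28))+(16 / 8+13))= 175900 / 551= 319.24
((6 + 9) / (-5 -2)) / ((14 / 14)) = -15 / 7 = -2.14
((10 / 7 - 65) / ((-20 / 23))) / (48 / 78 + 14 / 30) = 399165 / 5908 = 67.56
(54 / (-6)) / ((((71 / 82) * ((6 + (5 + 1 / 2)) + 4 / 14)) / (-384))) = 1322496 / 3905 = 338.67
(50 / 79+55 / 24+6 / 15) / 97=31517 / 919560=0.03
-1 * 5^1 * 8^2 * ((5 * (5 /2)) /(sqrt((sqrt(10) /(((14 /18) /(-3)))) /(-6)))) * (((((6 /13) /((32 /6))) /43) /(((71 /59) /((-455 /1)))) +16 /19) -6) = 274666700 * 2^(1 /4) * 5^(3 /4) * sqrt(7) /174021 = 16604.98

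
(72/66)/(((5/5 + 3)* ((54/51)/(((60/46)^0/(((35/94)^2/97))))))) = 7285282/40425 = 180.22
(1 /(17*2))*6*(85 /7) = 15 /7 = 2.14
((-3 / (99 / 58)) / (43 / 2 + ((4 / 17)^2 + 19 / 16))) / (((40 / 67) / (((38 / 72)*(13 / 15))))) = -138697169 / 2342505825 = -0.06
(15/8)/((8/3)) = 45/64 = 0.70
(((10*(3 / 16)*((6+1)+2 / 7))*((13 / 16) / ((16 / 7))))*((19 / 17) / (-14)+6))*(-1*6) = -2472795 / 14336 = -172.49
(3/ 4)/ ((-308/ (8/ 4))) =-3/ 616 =-0.00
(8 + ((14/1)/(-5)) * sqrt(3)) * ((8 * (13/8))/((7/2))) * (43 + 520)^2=65929552/7-16482388 * sqrt(3)/5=3708840.74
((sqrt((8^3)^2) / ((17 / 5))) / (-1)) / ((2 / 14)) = -17920 / 17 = -1054.12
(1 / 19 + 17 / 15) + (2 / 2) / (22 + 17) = 4489 / 3705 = 1.21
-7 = -7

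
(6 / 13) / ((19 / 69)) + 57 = 58.68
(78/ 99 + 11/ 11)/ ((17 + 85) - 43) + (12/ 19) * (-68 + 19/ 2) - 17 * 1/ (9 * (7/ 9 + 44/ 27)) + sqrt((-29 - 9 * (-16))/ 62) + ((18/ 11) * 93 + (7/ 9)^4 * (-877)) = -18401871739/ 89131185 + sqrt(7130)/ 62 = -205.10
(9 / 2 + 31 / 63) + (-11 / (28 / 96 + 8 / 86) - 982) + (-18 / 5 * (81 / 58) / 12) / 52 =-758563902113 / 754331760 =-1005.61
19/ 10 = 1.90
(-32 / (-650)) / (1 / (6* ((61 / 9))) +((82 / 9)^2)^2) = 12807072 / 1792669175375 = 0.00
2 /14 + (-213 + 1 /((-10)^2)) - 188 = -280593 /700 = -400.85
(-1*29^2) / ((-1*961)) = 841 / 961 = 0.88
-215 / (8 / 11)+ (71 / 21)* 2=-48529 / 168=-288.86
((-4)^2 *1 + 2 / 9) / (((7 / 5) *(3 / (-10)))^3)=-18250000 / 83349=-218.96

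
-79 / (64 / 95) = -117.27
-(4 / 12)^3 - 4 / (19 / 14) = -2.98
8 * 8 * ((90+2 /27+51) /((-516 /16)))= -975104 /3483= -279.96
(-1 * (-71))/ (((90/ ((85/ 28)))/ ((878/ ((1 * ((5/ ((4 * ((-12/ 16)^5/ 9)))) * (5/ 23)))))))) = -36561237/ 179200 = -204.02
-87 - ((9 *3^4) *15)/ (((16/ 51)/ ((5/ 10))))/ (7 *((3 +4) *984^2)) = -14676240909/ 168691712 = -87.00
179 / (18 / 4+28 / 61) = 21838 / 605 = 36.10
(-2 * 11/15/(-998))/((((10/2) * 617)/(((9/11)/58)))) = 3/446430350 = 0.00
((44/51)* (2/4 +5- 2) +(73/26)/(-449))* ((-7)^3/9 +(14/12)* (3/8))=-9732846025/85733856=-113.52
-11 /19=-0.58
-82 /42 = -41 /21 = -1.95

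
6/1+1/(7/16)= 58/7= 8.29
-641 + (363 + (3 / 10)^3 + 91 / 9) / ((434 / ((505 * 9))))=40506249 / 12400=3266.63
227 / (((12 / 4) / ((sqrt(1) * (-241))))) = -54707 / 3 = -18235.67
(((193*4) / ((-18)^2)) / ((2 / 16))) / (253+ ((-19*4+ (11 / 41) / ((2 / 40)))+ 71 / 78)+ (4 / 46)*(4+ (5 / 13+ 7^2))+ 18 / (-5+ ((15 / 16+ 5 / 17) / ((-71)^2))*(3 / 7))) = 1816673526862480 / 17566400190273579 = 0.10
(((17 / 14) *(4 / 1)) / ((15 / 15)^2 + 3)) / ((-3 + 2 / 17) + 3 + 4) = 289 / 980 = 0.29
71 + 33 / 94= 6707 / 94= 71.35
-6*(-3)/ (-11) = -18/ 11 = -1.64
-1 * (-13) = 13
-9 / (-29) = 9 / 29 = 0.31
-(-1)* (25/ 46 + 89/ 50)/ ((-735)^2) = 0.00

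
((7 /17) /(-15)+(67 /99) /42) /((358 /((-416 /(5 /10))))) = 833456 /31631985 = 0.03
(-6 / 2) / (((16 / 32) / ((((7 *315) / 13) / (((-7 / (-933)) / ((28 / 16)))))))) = -6171795 / 26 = -237376.73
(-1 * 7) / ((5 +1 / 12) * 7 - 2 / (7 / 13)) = -588 / 2677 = -0.22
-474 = -474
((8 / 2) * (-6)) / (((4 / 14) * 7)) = -12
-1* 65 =-65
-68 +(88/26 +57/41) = -33699/533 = -63.23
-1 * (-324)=324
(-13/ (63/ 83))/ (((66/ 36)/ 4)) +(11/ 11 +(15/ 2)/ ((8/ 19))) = -68581/ 3696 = -18.56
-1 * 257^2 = -66049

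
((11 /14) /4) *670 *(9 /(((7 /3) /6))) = 298485 /98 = 3045.77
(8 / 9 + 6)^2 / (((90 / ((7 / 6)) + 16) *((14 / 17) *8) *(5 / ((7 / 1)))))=114359 / 1056240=0.11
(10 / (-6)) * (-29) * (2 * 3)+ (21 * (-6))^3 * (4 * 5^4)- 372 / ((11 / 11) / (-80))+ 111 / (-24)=-40007279637 / 8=-5000909954.62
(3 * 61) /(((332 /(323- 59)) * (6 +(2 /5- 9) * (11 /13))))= -785070 /6889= -113.96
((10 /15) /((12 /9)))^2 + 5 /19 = 39 /76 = 0.51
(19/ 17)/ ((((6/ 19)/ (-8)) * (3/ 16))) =-23104/ 153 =-151.01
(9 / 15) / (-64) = -3 / 320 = -0.01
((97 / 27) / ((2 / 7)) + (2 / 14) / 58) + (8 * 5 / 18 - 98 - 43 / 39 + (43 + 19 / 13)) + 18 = -1556327 / 71253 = -21.84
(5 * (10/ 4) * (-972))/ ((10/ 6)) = -7290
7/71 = 0.10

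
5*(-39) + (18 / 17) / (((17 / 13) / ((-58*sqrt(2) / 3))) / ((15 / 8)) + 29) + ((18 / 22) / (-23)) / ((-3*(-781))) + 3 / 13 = -25410965151423377265 / 130491492258659389 + 67860*sqrt(2) / 2988259913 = -194.73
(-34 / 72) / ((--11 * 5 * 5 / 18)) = -17 / 550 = -0.03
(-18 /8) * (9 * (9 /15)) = -243 /20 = -12.15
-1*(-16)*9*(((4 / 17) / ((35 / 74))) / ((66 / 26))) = 184704 / 6545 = 28.22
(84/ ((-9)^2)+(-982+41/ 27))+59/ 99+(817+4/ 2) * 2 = 21752/ 33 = 659.15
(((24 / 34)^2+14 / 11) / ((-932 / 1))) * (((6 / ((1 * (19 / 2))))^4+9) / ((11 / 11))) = -3360054375 / 193059353894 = -0.02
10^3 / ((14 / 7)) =500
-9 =-9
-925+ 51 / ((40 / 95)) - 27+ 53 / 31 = -205633 / 248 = -829.17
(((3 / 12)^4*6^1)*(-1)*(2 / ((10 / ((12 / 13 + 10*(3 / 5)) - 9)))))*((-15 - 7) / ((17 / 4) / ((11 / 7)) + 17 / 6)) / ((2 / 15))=-0.29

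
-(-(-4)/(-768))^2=-1/36864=-0.00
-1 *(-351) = 351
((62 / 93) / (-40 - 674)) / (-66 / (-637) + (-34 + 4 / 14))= 91 / 3275730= 0.00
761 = 761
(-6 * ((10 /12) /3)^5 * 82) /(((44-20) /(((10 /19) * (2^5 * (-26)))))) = 16656250 /1121931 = 14.85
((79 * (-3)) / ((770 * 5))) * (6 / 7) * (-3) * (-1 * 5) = -2133 / 2695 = -0.79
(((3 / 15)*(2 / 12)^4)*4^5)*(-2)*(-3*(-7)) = -896 / 135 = -6.64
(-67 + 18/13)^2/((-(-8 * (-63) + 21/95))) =-69122855/8095269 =-8.54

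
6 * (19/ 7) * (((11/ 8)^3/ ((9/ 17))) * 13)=5588869/ 5376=1039.60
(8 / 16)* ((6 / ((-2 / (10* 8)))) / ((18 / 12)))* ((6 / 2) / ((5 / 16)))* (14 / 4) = -2688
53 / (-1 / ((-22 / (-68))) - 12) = -583 / 166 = -3.51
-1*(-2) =2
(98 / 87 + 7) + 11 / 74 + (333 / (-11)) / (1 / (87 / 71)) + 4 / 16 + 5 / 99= -860379361 / 30168468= -28.52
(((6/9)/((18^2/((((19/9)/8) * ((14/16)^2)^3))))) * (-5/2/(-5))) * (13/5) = 29059303/91729428480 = 0.00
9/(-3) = -3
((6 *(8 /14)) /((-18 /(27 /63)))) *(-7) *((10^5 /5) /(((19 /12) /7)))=960000 /19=50526.32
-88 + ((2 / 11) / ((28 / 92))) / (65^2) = -28628554 / 325325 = -88.00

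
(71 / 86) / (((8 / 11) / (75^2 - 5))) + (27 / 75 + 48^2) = 37341373 / 4300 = 8684.04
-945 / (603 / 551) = -57855 / 67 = -863.51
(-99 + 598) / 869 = 499 / 869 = 0.57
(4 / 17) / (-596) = -1 / 2533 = -0.00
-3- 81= -84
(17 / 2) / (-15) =-17 / 30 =-0.57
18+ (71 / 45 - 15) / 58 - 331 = -408767 / 1305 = -313.23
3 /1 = 3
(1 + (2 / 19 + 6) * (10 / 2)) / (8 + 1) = 599 / 171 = 3.50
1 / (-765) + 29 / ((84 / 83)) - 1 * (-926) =20448677 / 21420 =954.65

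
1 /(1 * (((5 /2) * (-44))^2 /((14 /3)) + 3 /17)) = 119 /308571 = 0.00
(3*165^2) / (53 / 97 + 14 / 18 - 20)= -71302275 / 16304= -4373.30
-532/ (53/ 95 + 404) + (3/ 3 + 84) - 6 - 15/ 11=32265842/ 422763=76.32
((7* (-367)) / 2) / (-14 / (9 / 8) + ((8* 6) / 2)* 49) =-3303 / 2992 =-1.10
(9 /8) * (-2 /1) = -9 /4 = -2.25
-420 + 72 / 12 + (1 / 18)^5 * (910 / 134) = -52412836729 / 126601056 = -414.00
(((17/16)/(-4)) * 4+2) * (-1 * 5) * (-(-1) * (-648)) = 6075/2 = 3037.50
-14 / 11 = -1.27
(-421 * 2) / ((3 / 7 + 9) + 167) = -5894 / 1235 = -4.77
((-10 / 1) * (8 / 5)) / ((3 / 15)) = -80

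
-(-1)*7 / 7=1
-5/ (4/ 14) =-35/ 2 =-17.50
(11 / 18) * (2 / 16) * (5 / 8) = 55 / 1152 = 0.05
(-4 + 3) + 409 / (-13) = -422 / 13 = -32.46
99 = 99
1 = 1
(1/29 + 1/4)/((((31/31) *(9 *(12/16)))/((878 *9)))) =9658/29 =333.03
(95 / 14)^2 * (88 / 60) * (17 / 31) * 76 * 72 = 307831920 / 1519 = 202654.33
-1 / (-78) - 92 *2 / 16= -448 / 39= -11.49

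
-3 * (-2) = 6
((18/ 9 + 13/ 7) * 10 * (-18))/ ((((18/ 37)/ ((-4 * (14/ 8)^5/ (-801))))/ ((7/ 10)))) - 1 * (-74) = -179561/ 22784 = -7.88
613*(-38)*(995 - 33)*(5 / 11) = -10185830.91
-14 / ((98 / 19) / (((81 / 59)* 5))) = -7695 / 413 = -18.63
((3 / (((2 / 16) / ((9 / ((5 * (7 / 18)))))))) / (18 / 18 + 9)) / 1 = 1944 / 175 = 11.11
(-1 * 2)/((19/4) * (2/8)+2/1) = -32/51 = -0.63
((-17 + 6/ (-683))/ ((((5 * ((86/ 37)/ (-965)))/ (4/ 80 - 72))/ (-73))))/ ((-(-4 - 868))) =8714383663859/ 1024390720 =8506.89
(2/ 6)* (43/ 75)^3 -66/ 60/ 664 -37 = -62084949079/ 1680750000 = -36.94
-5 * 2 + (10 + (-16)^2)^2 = 70746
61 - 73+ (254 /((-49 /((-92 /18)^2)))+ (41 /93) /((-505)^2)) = -4625605652057 /31378020975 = -147.42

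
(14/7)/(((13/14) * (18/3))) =14/39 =0.36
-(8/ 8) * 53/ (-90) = 53/ 90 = 0.59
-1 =-1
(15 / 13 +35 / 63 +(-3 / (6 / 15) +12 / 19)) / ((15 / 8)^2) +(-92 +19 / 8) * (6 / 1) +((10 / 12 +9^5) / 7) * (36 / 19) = 216294421673 / 14004900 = 15444.20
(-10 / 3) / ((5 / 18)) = -12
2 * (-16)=-32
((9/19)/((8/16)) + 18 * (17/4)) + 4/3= 78.78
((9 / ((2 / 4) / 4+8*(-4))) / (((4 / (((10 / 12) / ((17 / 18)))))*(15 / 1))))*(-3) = 18 / 1445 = 0.01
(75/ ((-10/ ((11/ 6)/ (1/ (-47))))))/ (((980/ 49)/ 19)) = 9823/ 16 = 613.94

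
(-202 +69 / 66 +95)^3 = -12665630691 / 10648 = -1189484.48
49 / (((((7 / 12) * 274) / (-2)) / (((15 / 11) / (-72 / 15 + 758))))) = -450 / 405383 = -0.00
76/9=8.44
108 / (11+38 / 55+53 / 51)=75735 / 8927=8.48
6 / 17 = 0.35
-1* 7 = -7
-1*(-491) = 491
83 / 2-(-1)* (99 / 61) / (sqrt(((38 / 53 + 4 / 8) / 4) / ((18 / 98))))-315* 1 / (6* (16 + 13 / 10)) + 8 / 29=198* sqrt(13674) / 18361 + 388729 / 10034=40.00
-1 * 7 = -7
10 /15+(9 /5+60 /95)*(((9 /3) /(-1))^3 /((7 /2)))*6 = -31886 /285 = -111.88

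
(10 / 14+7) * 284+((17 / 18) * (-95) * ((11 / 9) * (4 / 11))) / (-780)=96895109 / 44226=2190.91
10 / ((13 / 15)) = 150 / 13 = 11.54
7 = 7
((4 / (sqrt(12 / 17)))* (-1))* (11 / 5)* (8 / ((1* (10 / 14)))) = -1232* sqrt(51) / 75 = -117.31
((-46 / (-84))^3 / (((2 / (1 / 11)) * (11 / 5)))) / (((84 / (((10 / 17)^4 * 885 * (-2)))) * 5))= -2243290625 / 1310288639814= -0.00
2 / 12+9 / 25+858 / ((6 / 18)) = 386179 / 150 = 2574.53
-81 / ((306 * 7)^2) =-0.00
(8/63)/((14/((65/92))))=65/10143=0.01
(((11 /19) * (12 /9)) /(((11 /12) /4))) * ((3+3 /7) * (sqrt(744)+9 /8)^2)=6912 * sqrt(186) /133+1144728 /133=9315.75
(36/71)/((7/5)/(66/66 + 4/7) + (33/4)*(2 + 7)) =7920/1173701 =0.01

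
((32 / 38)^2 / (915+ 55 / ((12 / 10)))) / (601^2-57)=192 / 93950031595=0.00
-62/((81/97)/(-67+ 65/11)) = 1347136/297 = 4535.81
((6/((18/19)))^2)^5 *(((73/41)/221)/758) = 447567836819473/405562585662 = 1103.57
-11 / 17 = -0.65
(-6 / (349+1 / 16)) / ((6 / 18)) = -288 / 5585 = -0.05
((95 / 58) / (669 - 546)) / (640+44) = 5 / 256824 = 0.00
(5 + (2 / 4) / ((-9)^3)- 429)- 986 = -2055781 / 1458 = -1410.00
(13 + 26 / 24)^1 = 169 / 12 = 14.08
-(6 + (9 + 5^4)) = -640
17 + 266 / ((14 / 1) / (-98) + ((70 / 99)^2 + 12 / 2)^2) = 660186041729 / 28313121451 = 23.32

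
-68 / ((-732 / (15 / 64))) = 85 / 3904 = 0.02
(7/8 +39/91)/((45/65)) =949/504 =1.88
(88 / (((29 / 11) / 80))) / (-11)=-7040 / 29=-242.76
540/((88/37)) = 4995/22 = 227.05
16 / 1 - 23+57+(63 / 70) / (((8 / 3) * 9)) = 4003 / 80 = 50.04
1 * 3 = 3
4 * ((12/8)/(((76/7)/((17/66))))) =119/836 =0.14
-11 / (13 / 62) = -682 / 13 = -52.46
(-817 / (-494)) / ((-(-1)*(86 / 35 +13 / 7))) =1505 / 3926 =0.38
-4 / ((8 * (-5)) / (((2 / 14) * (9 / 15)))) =3 / 350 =0.01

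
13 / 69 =0.19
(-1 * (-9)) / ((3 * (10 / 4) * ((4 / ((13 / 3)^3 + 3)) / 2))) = 2278 / 45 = 50.62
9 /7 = 1.29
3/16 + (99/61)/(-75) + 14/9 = 1.72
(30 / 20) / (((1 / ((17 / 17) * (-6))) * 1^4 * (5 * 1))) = -9 / 5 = -1.80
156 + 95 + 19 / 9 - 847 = -5345 / 9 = -593.89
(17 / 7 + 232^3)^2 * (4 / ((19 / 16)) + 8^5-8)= 5108773209186249937.16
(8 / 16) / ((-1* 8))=-1 / 16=-0.06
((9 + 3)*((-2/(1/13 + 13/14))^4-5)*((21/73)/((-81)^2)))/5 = 0.00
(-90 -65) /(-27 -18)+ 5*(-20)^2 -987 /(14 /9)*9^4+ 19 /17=-1273250681 /306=-4160949.94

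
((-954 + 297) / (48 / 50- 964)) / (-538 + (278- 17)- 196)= -16425 / 11387948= -0.00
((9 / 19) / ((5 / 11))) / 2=99 / 190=0.52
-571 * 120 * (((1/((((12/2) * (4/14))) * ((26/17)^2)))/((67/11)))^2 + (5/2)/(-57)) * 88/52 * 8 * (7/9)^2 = 364329413414687105/15390624313818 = 23672.17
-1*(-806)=806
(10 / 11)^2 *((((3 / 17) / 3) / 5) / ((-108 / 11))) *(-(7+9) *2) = 160 / 5049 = 0.03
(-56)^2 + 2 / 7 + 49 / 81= 1778617 / 567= 3136.89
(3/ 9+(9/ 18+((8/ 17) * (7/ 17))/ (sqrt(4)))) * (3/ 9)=1613/ 5202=0.31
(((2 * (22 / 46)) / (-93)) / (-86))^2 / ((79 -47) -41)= -121 / 76137916761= -0.00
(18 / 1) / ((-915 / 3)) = -18 / 305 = -0.06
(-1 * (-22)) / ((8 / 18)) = 99 / 2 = 49.50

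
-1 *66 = -66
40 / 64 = 5 / 8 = 0.62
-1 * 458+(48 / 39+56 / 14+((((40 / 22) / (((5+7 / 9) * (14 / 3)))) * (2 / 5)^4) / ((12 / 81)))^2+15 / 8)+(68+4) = -47456532759513 / 125250125000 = -378.89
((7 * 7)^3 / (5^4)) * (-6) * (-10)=1411788 / 125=11294.30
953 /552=1.73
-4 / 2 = -2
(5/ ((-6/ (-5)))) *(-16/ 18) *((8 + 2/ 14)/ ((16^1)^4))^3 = -171475/ 24136479252938752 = -0.00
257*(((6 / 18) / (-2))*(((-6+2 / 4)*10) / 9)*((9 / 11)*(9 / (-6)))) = -321.25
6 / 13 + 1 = 19 / 13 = 1.46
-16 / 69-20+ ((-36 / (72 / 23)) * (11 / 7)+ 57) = 18061 / 966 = 18.70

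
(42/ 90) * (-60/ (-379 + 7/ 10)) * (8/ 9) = 2240/ 34047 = 0.07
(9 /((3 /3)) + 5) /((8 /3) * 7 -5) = 42 /41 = 1.02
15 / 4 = 3.75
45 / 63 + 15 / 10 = 31 / 14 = 2.21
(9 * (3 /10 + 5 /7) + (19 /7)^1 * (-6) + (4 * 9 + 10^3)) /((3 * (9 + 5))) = 72019 /2940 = 24.50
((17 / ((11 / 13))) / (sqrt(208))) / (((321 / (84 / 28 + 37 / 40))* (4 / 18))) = 8007* sqrt(13) / 376640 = 0.08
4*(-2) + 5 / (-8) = -69 / 8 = -8.62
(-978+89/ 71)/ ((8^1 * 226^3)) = -69349/ 6556523968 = -0.00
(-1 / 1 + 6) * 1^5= 5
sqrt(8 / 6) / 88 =sqrt(3) / 132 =0.01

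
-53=-53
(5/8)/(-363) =-5/2904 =-0.00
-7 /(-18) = 7 /18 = 0.39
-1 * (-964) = 964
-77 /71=-1.08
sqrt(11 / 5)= sqrt(55) / 5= 1.48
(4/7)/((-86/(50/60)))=-5/903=-0.01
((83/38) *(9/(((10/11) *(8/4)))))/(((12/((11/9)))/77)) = 84.79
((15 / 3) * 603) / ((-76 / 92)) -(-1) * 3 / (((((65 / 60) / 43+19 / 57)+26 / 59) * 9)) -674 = -1998623169 / 462289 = -4323.32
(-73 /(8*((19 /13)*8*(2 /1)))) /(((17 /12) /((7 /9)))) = -6643 /31008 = -0.21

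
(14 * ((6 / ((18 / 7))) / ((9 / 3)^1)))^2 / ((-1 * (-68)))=2401 / 1377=1.74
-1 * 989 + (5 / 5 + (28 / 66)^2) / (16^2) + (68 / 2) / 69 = -6338310541 / 6412032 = -988.50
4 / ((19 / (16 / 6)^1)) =32 / 57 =0.56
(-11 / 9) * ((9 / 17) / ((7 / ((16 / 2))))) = -88 / 119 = -0.74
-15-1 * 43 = -58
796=796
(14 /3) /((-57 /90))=-140 /19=-7.37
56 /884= 14 /221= 0.06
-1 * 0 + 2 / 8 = 1 / 4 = 0.25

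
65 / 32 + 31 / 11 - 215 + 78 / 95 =-6999979 / 33440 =-209.33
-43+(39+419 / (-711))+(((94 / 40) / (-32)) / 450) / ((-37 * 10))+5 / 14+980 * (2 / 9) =1398194153999 / 6547520000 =213.55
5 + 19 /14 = 89 /14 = 6.36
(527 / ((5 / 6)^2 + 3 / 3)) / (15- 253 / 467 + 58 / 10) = 44299620 / 2885483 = 15.35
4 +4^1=8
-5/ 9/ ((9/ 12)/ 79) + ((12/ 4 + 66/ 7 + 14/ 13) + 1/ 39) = -110534/ 2457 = -44.99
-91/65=-7/5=-1.40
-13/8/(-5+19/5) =1.35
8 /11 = 0.73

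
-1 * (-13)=13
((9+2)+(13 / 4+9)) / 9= 31 / 12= 2.58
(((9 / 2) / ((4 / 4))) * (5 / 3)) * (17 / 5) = 51 / 2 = 25.50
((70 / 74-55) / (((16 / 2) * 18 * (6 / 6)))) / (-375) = 1 / 999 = 0.00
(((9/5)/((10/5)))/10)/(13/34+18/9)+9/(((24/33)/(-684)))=-1904504/225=-8464.46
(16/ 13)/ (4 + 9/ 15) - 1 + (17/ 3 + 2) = 6220/ 897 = 6.93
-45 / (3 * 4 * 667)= -15 / 2668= -0.01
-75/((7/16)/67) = -11485.71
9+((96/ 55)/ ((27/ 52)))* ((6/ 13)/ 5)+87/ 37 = 11.66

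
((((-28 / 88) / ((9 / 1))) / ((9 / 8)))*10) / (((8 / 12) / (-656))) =309.23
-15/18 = -5/6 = -0.83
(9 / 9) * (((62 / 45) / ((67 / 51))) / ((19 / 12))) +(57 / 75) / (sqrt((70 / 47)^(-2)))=1.79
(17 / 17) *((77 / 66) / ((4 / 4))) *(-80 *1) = -93.33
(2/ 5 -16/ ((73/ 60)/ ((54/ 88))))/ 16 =-15397/ 32120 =-0.48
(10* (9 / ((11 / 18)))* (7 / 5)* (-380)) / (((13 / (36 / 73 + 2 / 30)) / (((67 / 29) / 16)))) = -147485961 / 302731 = -487.18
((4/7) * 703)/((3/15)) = 14060/7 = 2008.57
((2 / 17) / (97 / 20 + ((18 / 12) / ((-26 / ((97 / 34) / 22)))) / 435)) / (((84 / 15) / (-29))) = -4810520 / 38294921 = -0.13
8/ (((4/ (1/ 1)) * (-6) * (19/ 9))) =-3/ 19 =-0.16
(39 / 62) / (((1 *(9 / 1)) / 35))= 455 / 186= 2.45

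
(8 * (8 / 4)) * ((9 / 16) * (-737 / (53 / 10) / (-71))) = 66330 / 3763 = 17.63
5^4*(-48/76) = -394.74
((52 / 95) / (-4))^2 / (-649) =-169 / 5857225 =-0.00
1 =1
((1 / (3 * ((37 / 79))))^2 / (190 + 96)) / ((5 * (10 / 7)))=0.00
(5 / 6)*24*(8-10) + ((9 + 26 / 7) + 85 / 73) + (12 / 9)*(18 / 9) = -35956 / 1533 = -23.45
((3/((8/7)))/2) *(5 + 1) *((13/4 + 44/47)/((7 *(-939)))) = -2361/470752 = -0.01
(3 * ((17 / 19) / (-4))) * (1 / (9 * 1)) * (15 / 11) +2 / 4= 333 / 836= 0.40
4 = 4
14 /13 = 1.08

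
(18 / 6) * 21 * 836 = 52668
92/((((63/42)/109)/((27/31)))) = 180504/31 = 5822.71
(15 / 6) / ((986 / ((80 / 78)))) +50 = 961400 / 19227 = 50.00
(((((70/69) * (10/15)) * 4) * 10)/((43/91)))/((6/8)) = 2038400/26703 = 76.34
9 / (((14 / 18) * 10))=81 / 70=1.16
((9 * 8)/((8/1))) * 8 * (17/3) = 408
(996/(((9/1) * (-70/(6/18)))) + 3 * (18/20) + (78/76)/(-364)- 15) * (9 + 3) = -614291/3990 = -153.96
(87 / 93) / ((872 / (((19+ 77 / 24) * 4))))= 15457 / 162192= 0.10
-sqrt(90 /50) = -3 * sqrt(5) /5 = -1.34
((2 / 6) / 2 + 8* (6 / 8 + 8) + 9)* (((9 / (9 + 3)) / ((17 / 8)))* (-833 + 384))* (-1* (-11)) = -2346025 / 17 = -138001.47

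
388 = 388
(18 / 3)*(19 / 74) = 1.54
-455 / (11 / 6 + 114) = -546 / 139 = -3.93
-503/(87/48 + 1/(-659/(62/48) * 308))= -2450277984/8829251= -277.52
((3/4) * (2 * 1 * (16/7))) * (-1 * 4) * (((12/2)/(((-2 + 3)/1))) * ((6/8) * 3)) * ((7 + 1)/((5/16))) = -165888/35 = -4739.66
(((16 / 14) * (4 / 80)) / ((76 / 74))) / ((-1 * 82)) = -37 / 54530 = -0.00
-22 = -22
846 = 846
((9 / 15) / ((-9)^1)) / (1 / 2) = -2 / 15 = -0.13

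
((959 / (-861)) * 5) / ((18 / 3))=-685 / 738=-0.93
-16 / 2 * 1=-8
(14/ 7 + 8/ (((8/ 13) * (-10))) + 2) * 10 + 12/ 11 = 309/ 11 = 28.09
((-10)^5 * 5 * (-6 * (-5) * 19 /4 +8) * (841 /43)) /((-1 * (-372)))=-3956317.20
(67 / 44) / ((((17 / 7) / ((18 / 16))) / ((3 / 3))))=4221 / 5984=0.71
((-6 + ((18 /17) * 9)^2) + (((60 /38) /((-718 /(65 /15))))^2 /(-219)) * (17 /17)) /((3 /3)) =249737363794265 /2944679660931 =84.81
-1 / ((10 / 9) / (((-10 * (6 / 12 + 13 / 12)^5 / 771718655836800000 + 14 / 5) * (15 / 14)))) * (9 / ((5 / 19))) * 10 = -1021590537748051478586119 / 1106335865007636480000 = -923.40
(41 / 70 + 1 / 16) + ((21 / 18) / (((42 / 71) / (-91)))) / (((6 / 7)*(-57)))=3724547 / 861840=4.32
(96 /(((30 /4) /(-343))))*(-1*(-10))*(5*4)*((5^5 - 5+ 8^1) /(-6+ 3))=2746634240 /3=915544746.67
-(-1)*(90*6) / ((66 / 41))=3690 / 11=335.45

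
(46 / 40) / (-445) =-23 / 8900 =-0.00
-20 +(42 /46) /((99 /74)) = -14662 /759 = -19.32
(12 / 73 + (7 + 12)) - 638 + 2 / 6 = -135452 / 219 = -618.50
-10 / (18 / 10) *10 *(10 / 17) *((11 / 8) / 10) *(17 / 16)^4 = -6755375 / 1179648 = -5.73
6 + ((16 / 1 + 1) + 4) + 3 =30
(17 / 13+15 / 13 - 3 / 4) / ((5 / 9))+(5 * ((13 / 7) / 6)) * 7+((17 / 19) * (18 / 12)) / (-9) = 67999 / 4940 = 13.76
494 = 494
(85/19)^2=7225/361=20.01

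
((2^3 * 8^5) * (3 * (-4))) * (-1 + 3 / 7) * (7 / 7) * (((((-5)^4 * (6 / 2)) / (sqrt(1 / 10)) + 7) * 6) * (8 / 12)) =50331648 + 94371840000 * sqrt(10) / 7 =42683183273.85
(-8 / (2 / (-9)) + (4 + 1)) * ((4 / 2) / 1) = 82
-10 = -10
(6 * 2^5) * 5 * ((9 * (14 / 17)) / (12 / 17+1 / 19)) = 65664 / 7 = 9380.57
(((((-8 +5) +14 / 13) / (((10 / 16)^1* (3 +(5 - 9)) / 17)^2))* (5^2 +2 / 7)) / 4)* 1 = -818448 / 91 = -8993.93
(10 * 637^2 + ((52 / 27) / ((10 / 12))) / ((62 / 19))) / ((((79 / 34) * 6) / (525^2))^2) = 1586051572431350.34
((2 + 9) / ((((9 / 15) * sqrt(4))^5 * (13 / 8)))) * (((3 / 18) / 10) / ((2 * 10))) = 1375 / 606528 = 0.00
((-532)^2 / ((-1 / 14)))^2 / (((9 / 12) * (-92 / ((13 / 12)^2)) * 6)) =-44506810445.11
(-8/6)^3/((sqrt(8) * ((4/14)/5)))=-280 * sqrt(2)/27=-14.67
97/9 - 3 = 70/9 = 7.78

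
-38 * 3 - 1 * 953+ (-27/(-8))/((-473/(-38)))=-2018251/1892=-1066.73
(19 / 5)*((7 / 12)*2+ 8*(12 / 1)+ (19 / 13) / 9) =86545 / 234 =369.85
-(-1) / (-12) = -0.08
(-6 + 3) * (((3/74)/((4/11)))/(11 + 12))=-0.01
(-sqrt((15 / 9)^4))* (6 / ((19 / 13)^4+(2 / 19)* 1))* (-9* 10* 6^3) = 6511908000 / 93823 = 69406.31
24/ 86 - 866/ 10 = -18559/ 215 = -86.32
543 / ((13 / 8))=4344 / 13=334.15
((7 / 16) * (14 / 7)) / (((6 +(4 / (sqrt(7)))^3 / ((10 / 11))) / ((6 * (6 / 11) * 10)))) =8103375 / 1016378-88200 * sqrt(7) / 46199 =2.92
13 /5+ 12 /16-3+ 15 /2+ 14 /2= 297 /20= 14.85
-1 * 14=-14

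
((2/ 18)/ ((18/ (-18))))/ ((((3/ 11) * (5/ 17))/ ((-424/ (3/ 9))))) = 79288/ 45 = 1761.96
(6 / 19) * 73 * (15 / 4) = 3285 / 38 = 86.45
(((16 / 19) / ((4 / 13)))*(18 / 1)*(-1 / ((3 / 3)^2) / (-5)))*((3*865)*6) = 2914704 / 19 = 153405.47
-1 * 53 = -53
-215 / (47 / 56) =-12040 / 47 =-256.17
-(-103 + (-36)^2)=-1193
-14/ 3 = -4.67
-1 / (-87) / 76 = 1 / 6612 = 0.00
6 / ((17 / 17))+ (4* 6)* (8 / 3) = 70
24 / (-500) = -6 / 125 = -0.05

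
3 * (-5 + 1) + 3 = -9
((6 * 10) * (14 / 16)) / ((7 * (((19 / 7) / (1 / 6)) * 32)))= 35 / 2432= 0.01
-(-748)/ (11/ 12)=816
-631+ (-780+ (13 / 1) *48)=-787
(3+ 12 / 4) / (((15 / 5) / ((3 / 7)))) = 6 / 7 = 0.86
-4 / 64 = -1 / 16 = -0.06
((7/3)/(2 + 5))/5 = 1/15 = 0.07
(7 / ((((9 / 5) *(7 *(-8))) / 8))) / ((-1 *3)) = 5 / 27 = 0.19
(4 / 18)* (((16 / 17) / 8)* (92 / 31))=0.08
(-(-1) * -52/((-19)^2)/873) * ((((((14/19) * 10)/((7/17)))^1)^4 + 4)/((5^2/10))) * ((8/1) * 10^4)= -229252561408000/423412929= -541439.68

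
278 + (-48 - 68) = 162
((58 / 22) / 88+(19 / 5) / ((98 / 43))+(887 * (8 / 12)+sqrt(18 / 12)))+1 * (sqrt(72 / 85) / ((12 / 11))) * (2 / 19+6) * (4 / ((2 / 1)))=sqrt(6) / 2+1276 * sqrt(170) / 1615+421929439 / 711480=604.56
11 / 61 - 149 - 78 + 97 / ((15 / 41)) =35057 / 915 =38.31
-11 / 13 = -0.85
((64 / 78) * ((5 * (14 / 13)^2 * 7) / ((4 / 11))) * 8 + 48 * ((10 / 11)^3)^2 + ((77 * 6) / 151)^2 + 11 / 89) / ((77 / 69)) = 419258312129392841551 / 608164119835072801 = 689.38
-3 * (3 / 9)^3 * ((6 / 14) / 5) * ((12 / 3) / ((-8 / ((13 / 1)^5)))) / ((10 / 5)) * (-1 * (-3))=371293 / 140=2652.09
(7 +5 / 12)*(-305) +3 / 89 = -2415869 / 1068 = -2262.05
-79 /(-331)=79 /331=0.24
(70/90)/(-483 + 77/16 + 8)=-112/67707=-0.00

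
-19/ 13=-1.46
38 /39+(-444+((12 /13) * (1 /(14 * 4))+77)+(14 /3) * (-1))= -67463 /182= -370.68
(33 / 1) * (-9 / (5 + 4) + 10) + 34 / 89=26467 / 89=297.38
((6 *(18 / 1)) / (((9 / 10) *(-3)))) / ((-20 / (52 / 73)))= 104 / 73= 1.42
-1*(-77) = 77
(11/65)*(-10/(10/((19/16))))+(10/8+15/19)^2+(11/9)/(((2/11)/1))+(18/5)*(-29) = -7916843/84474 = -93.72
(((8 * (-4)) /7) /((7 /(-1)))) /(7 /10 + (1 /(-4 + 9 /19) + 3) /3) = 64320 /158123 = 0.41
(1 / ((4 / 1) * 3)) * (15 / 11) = 5 / 44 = 0.11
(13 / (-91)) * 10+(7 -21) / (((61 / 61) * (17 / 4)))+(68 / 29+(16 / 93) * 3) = -199170 / 106981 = -1.86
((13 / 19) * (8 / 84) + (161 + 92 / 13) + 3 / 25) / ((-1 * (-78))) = 10909693 / 5057325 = 2.16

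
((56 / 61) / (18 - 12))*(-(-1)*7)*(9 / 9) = 196 / 183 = 1.07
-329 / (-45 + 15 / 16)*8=896 / 15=59.73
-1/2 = -0.50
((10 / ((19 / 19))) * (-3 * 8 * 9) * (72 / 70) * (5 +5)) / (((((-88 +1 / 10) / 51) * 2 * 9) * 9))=163200 / 2051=79.57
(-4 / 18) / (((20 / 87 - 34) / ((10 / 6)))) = 145 / 13221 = 0.01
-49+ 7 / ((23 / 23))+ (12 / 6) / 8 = -167 / 4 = -41.75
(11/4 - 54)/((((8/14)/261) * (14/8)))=-53505/4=-13376.25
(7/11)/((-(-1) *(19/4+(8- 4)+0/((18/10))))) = 4/55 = 0.07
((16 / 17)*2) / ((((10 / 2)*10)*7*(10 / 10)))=16 / 2975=0.01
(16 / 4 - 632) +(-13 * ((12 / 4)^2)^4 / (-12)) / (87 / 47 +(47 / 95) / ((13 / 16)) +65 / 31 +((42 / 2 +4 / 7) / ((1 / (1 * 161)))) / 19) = -795661341443 / 1348439396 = -590.06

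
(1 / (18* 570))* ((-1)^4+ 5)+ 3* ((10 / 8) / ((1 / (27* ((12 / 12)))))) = 346277 / 3420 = 101.25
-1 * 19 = -19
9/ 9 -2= -1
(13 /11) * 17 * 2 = 442 /11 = 40.18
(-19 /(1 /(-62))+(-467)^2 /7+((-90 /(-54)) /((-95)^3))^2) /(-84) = -29947864151629691 /77802125703750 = -384.92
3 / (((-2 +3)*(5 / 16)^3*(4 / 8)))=196.61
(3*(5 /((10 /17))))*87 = 4437 /2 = 2218.50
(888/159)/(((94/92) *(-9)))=-13616/22419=-0.61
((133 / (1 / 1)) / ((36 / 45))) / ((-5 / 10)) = -665 / 2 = -332.50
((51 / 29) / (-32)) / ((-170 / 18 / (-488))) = -1647 / 580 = -2.84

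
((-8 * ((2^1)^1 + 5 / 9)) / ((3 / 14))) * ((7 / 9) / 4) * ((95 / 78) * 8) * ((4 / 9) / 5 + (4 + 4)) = -9593024 / 6561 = -1462.13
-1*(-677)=677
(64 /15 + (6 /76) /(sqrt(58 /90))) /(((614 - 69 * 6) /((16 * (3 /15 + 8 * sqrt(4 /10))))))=(1 + 8 * sqrt(10)) * (135 * sqrt(145) + 70528) /1033125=1.84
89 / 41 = 2.17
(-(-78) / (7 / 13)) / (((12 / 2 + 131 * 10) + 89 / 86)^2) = 0.00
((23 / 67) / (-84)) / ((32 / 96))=-23 / 1876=-0.01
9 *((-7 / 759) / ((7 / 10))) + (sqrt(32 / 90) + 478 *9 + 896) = 4 *sqrt(5) / 15 + 1315064 / 253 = 5198.48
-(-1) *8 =8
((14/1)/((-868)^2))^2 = 1/2896161856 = 0.00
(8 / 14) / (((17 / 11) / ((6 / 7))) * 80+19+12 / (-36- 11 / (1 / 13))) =23628 / 6747139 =0.00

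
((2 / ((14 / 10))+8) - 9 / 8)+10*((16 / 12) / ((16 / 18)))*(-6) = -4575 / 56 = -81.70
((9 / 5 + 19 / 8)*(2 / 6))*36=501 / 10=50.10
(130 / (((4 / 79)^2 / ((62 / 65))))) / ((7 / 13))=2515123 / 28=89825.82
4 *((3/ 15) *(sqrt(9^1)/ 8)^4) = 81/ 5120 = 0.02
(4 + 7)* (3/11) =3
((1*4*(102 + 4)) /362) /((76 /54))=2862 /3439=0.83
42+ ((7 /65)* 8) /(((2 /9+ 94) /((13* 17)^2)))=258951 /530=488.59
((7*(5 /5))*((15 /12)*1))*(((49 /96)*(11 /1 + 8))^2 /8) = 30336635 /294912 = 102.87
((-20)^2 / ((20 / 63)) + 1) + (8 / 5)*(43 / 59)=372339 / 295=1262.17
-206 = -206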